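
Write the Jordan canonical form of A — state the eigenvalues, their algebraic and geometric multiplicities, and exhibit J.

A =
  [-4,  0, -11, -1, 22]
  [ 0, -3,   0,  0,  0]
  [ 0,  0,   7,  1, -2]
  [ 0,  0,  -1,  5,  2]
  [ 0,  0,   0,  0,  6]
J_1(-4) ⊕ J_1(-3) ⊕ J_2(6) ⊕ J_1(6)

The characteristic polynomial is
  det(x·I − A) = x^5 - 11*x^4 - 6*x^3 + 324*x^2 - 216*x - 2592 = (x - 6)^3*(x + 3)*(x + 4)

Eigenvalues and multiplicities (the geometric multiplicity of λ is n − rank(A − λI), which equals the number of Jordan blocks for λ):
  λ = -4: algebraic multiplicity = 1, geometric multiplicity = 1
  λ = -3: algebraic multiplicity = 1, geometric multiplicity = 1
  λ = 6: algebraic multiplicity = 3, geometric multiplicity = 2

Determining the block sizes for each eigenvalue:
  λ = -4: one block (gm = 1), so the single block has size am = 1 → block sizes [1]
  λ = -3: one block (gm = 1), so the single block has size am = 1 → block sizes [1]
  λ = 6: 2 blocks summing to 3 forces exactly one block of size 2 and the rest size 1 → block sizes [2, 1]

Assembling the blocks gives a Jordan form
J =
  [-4,  0, 0, 0, 0]
  [ 0, -3, 0, 0, 0]
  [ 0,  0, 6, 1, 0]
  [ 0,  0, 0, 6, 0]
  [ 0,  0, 0, 0, 6]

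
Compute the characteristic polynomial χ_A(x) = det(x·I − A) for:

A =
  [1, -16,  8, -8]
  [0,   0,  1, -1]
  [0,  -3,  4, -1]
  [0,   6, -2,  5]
x^4 - 10*x^3 + 36*x^2 - 54*x + 27

Expanding det(x·I − A) (e.g. by cofactor expansion or by noting that A is similar to its Jordan form J, which has the same characteristic polynomial as A) gives
  χ_A(x) = x^4 - 10*x^3 + 36*x^2 - 54*x + 27
which factors as (x - 3)^3*(x - 1). The eigenvalues (with algebraic multiplicities) are λ = 1 with multiplicity 1, λ = 3 with multiplicity 3.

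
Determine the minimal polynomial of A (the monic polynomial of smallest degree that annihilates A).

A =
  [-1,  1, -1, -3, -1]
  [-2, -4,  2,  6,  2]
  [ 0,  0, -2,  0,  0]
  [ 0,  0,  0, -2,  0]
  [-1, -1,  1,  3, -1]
x^2 + 4*x + 4

The characteristic polynomial is χ_A(x) = (x + 2)^5, so the eigenvalues are known. The minimal polynomial is
  m_A(x) = Π_λ (x − λ)^{k_λ}
where k_λ is the size of the *largest* Jordan block for λ (equivalently, the smallest k with (A − λI)^k v = 0 for every generalised eigenvector v of λ).

  λ = -2: largest Jordan block has size 2, contributing (x + 2)^2

So m_A(x) = (x + 2)^2 = x^2 + 4*x + 4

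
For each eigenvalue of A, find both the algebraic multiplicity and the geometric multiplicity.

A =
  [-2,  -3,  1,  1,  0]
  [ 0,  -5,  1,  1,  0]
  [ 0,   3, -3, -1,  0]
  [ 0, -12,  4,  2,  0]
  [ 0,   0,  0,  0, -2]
λ = -2: alg = 5, geom = 4

Step 1 — factor the characteristic polynomial to read off the algebraic multiplicities:
  χ_A(x) = (x + 2)^5

Step 2 — compute geometric multiplicities via the rank-nullity identity g(λ) = n − rank(A − λI):
  rank(A − (-2)·I) = 1, so dim ker(A − (-2)·I) = n − 1 = 4

Summary:
  λ = -2: algebraic multiplicity = 5, geometric multiplicity = 4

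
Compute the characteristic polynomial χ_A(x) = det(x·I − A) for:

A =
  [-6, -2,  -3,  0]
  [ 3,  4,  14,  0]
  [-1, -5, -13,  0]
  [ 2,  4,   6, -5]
x^4 + 20*x^3 + 150*x^2 + 500*x + 625

Expanding det(x·I − A) (e.g. by cofactor expansion or by noting that A is similar to its Jordan form J, which has the same characteristic polynomial as A) gives
  χ_A(x) = x^4 + 20*x^3 + 150*x^2 + 500*x + 625
which factors as (x + 5)^4. The eigenvalues (with algebraic multiplicities) are λ = -5 with multiplicity 4.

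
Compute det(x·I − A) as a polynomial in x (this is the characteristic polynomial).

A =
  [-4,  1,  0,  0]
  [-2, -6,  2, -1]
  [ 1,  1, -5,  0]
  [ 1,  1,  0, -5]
x^4 + 20*x^3 + 150*x^2 + 500*x + 625

Expanding det(x·I − A) (e.g. by cofactor expansion or by noting that A is similar to its Jordan form J, which has the same characteristic polynomial as A) gives
  χ_A(x) = x^4 + 20*x^3 + 150*x^2 + 500*x + 625
which factors as (x + 5)^4. The eigenvalues (with algebraic multiplicities) are λ = -5 with multiplicity 4.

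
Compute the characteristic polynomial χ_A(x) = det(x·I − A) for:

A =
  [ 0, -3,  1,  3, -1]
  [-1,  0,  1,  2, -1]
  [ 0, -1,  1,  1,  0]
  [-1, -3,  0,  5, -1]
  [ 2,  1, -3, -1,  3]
x^5 - 9*x^4 + 32*x^3 - 56*x^2 + 48*x - 16

Expanding det(x·I − A) (e.g. by cofactor expansion or by noting that A is similar to its Jordan form J, which has the same characteristic polynomial as A) gives
  χ_A(x) = x^5 - 9*x^4 + 32*x^3 - 56*x^2 + 48*x - 16
which factors as (x - 2)^4*(x - 1). The eigenvalues (with algebraic multiplicities) are λ = 1 with multiplicity 1, λ = 2 with multiplicity 4.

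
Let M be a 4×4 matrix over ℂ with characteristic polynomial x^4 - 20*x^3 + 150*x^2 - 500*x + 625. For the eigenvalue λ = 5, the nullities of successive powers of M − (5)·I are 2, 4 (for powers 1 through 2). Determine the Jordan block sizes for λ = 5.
Block sizes for λ = 5: [2, 2]

From the dimensions of kernels of powers, the number of Jordan blocks of size at least j is d_j − d_{j−1} where d_j = dim ker(N^j) (with d_0 = 0). Computing the differences gives [2, 2].
The number of blocks of size exactly k is (#blocks of size ≥ k) − (#blocks of size ≥ k + 1), so the partition is: 2 block(s) of size 2.
In nonincreasing order the block sizes are [2, 2].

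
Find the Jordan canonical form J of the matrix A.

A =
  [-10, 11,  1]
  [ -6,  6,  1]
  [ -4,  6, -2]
J_3(-2)

The characteristic polynomial is
  det(x·I − A) = x^3 + 6*x^2 + 12*x + 8 = (x + 2)^3

Eigenvalues and multiplicities (the geometric multiplicity of λ is n − rank(A − λI), which equals the number of Jordan blocks for λ):
  λ = -2: algebraic multiplicity = 3, geometric multiplicity = 1

Determining the block sizes for each eigenvalue:
  λ = -2: one block (gm = 1), so the single block has size am = 3 → block sizes [3]

Assembling the blocks gives a Jordan form
J =
  [-2,  1,  0]
  [ 0, -2,  1]
  [ 0,  0, -2]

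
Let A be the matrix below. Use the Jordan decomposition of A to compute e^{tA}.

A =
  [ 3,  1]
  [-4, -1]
e^{tA} =
  [2*t*exp(t) + exp(t), t*exp(t)]
  [-4*t*exp(t), -2*t*exp(t) + exp(t)]

Strategy: write A = P · J · P⁻¹ where J is a Jordan canonical form, so e^{tA} = P · e^{tJ} · P⁻¹, and e^{tJ} can be computed block-by-block.

A has Jordan form
J =
  [1, 1]
  [0, 1]
(up to reordering of blocks).

Per-block formulas:
  For a 2×2 Jordan block J_2(1): exp(t · J_2(1)) = e^(1t)·(I + t·N), where N is the 2×2 nilpotent shift.

After assembling e^{tJ} and conjugating by P, we get:

e^{tA} =
  [2*t*exp(t) + exp(t), t*exp(t)]
  [-4*t*exp(t), -2*t*exp(t) + exp(t)]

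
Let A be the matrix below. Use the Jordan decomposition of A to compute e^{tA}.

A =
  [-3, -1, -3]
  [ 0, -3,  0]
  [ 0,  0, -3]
e^{tA} =
  [exp(-3*t), -t*exp(-3*t), -3*t*exp(-3*t)]
  [0, exp(-3*t), 0]
  [0, 0, exp(-3*t)]

Strategy: write A = P · J · P⁻¹ where J is a Jordan canonical form, so e^{tA} = P · e^{tJ} · P⁻¹, and e^{tJ} can be computed block-by-block.

A has Jordan form
J =
  [-3,  1,  0]
  [ 0, -3,  0]
  [ 0,  0, -3]
(up to reordering of blocks).

Per-block formulas:
  For a 1×1 block at λ = -3: exp(t · [-3]) = [e^(-3t)].
  For a 2×2 Jordan block J_2(-3): exp(t · J_2(-3)) = e^(-3t)·(I + t·N), where N is the 2×2 nilpotent shift.

After assembling e^{tJ} and conjugating by P, we get:

e^{tA} =
  [exp(-3*t), -t*exp(-3*t), -3*t*exp(-3*t)]
  [0, exp(-3*t), 0]
  [0, 0, exp(-3*t)]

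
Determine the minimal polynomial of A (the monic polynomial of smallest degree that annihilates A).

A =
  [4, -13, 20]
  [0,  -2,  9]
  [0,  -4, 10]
x^3 - 12*x^2 + 48*x - 64

The characteristic polynomial is χ_A(x) = (x - 4)^3, so the eigenvalues are known. The minimal polynomial is
  m_A(x) = Π_λ (x − λ)^{k_λ}
where k_λ is the size of the *largest* Jordan block for λ (equivalently, the smallest k with (A − λI)^k v = 0 for every generalised eigenvector v of λ).

  λ = 4: largest Jordan block has size 3, contributing (x − 4)^3

So m_A(x) = (x - 4)^3 = x^3 - 12*x^2 + 48*x - 64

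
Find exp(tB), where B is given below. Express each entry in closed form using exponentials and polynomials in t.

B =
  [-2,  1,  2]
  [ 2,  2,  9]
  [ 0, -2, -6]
e^{tB} =
  [t^2*exp(-2*t) + exp(-2*t), t*exp(-2*t), t^2*exp(-2*t)/2 + 2*t*exp(-2*t)]
  [4*t^2*exp(-2*t) + 2*t*exp(-2*t), 4*t*exp(-2*t) + exp(-2*t), 2*t^2*exp(-2*t) + 9*t*exp(-2*t)]
  [-2*t^2*exp(-2*t), -2*t*exp(-2*t), -t^2*exp(-2*t) - 4*t*exp(-2*t) + exp(-2*t)]

Strategy: write B = P · J · P⁻¹ where J is a Jordan canonical form, so e^{tB} = P · e^{tJ} · P⁻¹, and e^{tJ} can be computed block-by-block.

B has Jordan form
J =
  [-2,  1,  0]
  [ 0, -2,  1]
  [ 0,  0, -2]
(up to reordering of blocks).

Per-block formulas:
  For a 3×3 Jordan block J_3(-2): exp(t · J_3(-2)) = e^(-2t)·(I + t·N + (t^2/2)·N^2), where N is the 3×3 nilpotent shift.

After assembling e^{tJ} and conjugating by P, we get:

e^{tB} =
  [t^2*exp(-2*t) + exp(-2*t), t*exp(-2*t), t^2*exp(-2*t)/2 + 2*t*exp(-2*t)]
  [4*t^2*exp(-2*t) + 2*t*exp(-2*t), 4*t*exp(-2*t) + exp(-2*t), 2*t^2*exp(-2*t) + 9*t*exp(-2*t)]
  [-2*t^2*exp(-2*t), -2*t*exp(-2*t), -t^2*exp(-2*t) - 4*t*exp(-2*t) + exp(-2*t)]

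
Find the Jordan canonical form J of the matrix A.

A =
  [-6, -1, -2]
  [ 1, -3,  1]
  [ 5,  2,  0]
J_3(-3)

The characteristic polynomial is
  det(x·I − A) = x^3 + 9*x^2 + 27*x + 27 = (x + 3)^3

Eigenvalues and multiplicities (the geometric multiplicity of λ is n − rank(A − λI), which equals the number of Jordan blocks for λ):
  λ = -3: algebraic multiplicity = 3, geometric multiplicity = 1

Determining the block sizes for each eigenvalue:
  λ = -3: one block (gm = 1), so the single block has size am = 3 → block sizes [3]

Assembling the blocks gives a Jordan form
J =
  [-3,  1,  0]
  [ 0, -3,  1]
  [ 0,  0, -3]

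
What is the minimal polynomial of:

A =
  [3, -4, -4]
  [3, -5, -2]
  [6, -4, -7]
x^2 + 6*x + 9

The characteristic polynomial is χ_A(x) = (x + 3)^3, so the eigenvalues are known. The minimal polynomial is
  m_A(x) = Π_λ (x − λ)^{k_λ}
where k_λ is the size of the *largest* Jordan block for λ (equivalently, the smallest k with (A − λI)^k v = 0 for every generalised eigenvector v of λ).

  λ = -3: largest Jordan block has size 2, contributing (x + 3)^2

So m_A(x) = (x + 3)^2 = x^2 + 6*x + 9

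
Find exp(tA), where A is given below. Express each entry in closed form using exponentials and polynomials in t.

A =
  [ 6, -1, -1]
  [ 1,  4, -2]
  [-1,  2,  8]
e^{tA} =
  [exp(6*t), -t*exp(6*t), -t*exp(6*t)]
  [t*exp(6*t), -t^2*exp(6*t)/2 - 2*t*exp(6*t) + exp(6*t), -t^2*exp(6*t)/2 - 2*t*exp(6*t)]
  [-t*exp(6*t), t^2*exp(6*t)/2 + 2*t*exp(6*t), t^2*exp(6*t)/2 + 2*t*exp(6*t) + exp(6*t)]

Strategy: write A = P · J · P⁻¹ where J is a Jordan canonical form, so e^{tA} = P · e^{tJ} · P⁻¹, and e^{tJ} can be computed block-by-block.

A has Jordan form
J =
  [6, 1, 0]
  [0, 6, 1]
  [0, 0, 6]
(up to reordering of blocks).

Per-block formulas:
  For a 3×3 Jordan block J_3(6): exp(t · J_3(6)) = e^(6t)·(I + t·N + (t^2/2)·N^2), where N is the 3×3 nilpotent shift.

After assembling e^{tJ} and conjugating by P, we get:

e^{tA} =
  [exp(6*t), -t*exp(6*t), -t*exp(6*t)]
  [t*exp(6*t), -t^2*exp(6*t)/2 - 2*t*exp(6*t) + exp(6*t), -t^2*exp(6*t)/2 - 2*t*exp(6*t)]
  [-t*exp(6*t), t^2*exp(6*t)/2 + 2*t*exp(6*t), t^2*exp(6*t)/2 + 2*t*exp(6*t) + exp(6*t)]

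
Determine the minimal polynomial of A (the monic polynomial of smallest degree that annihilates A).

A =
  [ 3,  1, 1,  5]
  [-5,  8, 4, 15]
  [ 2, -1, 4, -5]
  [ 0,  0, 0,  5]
x^3 - 15*x^2 + 75*x - 125

The characteristic polynomial is χ_A(x) = (x - 5)^4, so the eigenvalues are known. The minimal polynomial is
  m_A(x) = Π_λ (x − λ)^{k_λ}
where k_λ is the size of the *largest* Jordan block for λ (equivalently, the smallest k with (A − λI)^k v = 0 for every generalised eigenvector v of λ).

  λ = 5: largest Jordan block has size 3, contributing (x − 5)^3

So m_A(x) = (x - 5)^3 = x^3 - 15*x^2 + 75*x - 125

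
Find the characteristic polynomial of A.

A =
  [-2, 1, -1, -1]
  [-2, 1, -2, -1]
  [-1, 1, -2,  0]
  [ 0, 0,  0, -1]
x^4 + 4*x^3 + 6*x^2 + 4*x + 1

Expanding det(x·I − A) (e.g. by cofactor expansion or by noting that A is similar to its Jordan form J, which has the same characteristic polynomial as A) gives
  χ_A(x) = x^4 + 4*x^3 + 6*x^2 + 4*x + 1
which factors as (x + 1)^4. The eigenvalues (with algebraic multiplicities) are λ = -1 with multiplicity 4.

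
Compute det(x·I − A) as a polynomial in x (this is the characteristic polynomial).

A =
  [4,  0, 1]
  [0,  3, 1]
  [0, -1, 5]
x^3 - 12*x^2 + 48*x - 64

Expanding det(x·I − A) (e.g. by cofactor expansion or by noting that A is similar to its Jordan form J, which has the same characteristic polynomial as A) gives
  χ_A(x) = x^3 - 12*x^2 + 48*x - 64
which factors as (x - 4)^3. The eigenvalues (with algebraic multiplicities) are λ = 4 with multiplicity 3.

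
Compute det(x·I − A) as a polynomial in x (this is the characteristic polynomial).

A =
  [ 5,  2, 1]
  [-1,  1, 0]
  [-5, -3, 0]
x^3 - 6*x^2 + 12*x - 8

Expanding det(x·I − A) (e.g. by cofactor expansion or by noting that A is similar to its Jordan form J, which has the same characteristic polynomial as A) gives
  χ_A(x) = x^3 - 6*x^2 + 12*x - 8
which factors as (x - 2)^3. The eigenvalues (with algebraic multiplicities) are λ = 2 with multiplicity 3.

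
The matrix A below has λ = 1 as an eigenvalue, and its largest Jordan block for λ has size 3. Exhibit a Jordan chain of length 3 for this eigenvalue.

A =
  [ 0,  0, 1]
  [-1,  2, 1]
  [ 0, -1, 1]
A Jordan chain for λ = 1 of length 3:
v_1 = (1, 0, 1)ᵀ
v_2 = (-1, -1, 0)ᵀ
v_3 = (1, 0, 0)ᵀ

Let N = A − (1)·I. We want v_3 with N^3 v_3 = 0 but N^2 v_3 ≠ 0; then v_{j-1} := N · v_j for j = 3, …, 2.

Pick v_3 = (1, 0, 0)ᵀ.
Then v_2 = N · v_3 = (-1, -1, 0)ᵀ.
Then v_1 = N · v_2 = (1, 0, 1)ᵀ.

Sanity check: (A − (1)·I) v_1 = (0, 0, 0)ᵀ = 0. ✓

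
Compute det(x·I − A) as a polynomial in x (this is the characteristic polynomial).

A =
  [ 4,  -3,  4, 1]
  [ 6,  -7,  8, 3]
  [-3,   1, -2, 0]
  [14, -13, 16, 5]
x^4

Expanding det(x·I − A) (e.g. by cofactor expansion or by noting that A is similar to its Jordan form J, which has the same characteristic polynomial as A) gives
  χ_A(x) = x^4
which factors as x^4. The eigenvalues (with algebraic multiplicities) are λ = 0 with multiplicity 4.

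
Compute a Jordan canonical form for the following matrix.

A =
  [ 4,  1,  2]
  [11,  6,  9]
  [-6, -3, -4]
J_3(2)

The characteristic polynomial is
  det(x·I − A) = x^3 - 6*x^2 + 12*x - 8 = (x - 2)^3

Eigenvalues and multiplicities (the geometric multiplicity of λ is n − rank(A − λI), which equals the number of Jordan blocks for λ):
  λ = 2: algebraic multiplicity = 3, geometric multiplicity = 1

Determining the block sizes for each eigenvalue:
  λ = 2: one block (gm = 1), so the single block has size am = 3 → block sizes [3]

Assembling the blocks gives a Jordan form
J =
  [2, 1, 0]
  [0, 2, 1]
  [0, 0, 2]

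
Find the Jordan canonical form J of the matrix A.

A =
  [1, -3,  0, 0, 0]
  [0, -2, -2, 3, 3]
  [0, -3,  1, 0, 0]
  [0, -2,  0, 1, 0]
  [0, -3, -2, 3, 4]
J_3(1) ⊕ J_1(1) ⊕ J_1(1)

The characteristic polynomial is
  det(x·I − A) = x^5 - 5*x^4 + 10*x^3 - 10*x^2 + 5*x - 1 = (x - 1)^5

Eigenvalues and multiplicities (the geometric multiplicity of λ is n − rank(A − λI), which equals the number of Jordan blocks for λ):
  λ = 1: algebraic multiplicity = 5, geometric multiplicity = 3

Determining the block sizes for each eigenvalue:
  λ = 1: with am = 5 and gm = 3, the partition is not yet determined (e.g. several partitions of 5 into 3 parts exist). Let N = A − (1)·I. Computing rank(N^1) = 2, rank(N^2) = 1, rank(N^3) = 0; the number of blocks of size ≥ j is rank(N^{j−1}) − rank(N^j), giving [3, 1, 1]. So we have 1 block(s) of size 3, 2 block(s) of size 1 → block sizes [3, 1, 1]

Assembling the blocks gives a Jordan form
J =
  [1, 1, 0, 0, 0]
  [0, 1, 1, 0, 0]
  [0, 0, 1, 0, 0]
  [0, 0, 0, 1, 0]
  [0, 0, 0, 0, 1]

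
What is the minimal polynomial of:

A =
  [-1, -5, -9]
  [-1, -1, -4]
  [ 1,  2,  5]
x^3 - 3*x^2 + 3*x - 1

The characteristic polynomial is χ_A(x) = (x - 1)^3, so the eigenvalues are known. The minimal polynomial is
  m_A(x) = Π_λ (x − λ)^{k_λ}
where k_λ is the size of the *largest* Jordan block for λ (equivalently, the smallest k with (A − λI)^k v = 0 for every generalised eigenvector v of λ).

  λ = 1: largest Jordan block has size 3, contributing (x − 1)^3

So m_A(x) = (x - 1)^3 = x^3 - 3*x^2 + 3*x - 1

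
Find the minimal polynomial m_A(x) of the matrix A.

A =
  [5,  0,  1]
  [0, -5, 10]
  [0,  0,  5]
x^3 - 5*x^2 - 25*x + 125

The characteristic polynomial is χ_A(x) = (x - 5)^2*(x + 5), so the eigenvalues are known. The minimal polynomial is
  m_A(x) = Π_λ (x − λ)^{k_λ}
where k_λ is the size of the *largest* Jordan block for λ (equivalently, the smallest k with (A − λI)^k v = 0 for every generalised eigenvector v of λ).

  λ = -5: largest Jordan block has size 1, contributing (x + 5)
  λ = 5: largest Jordan block has size 2, contributing (x − 5)^2

So m_A(x) = (x - 5)^2*(x + 5) = x^3 - 5*x^2 - 25*x + 125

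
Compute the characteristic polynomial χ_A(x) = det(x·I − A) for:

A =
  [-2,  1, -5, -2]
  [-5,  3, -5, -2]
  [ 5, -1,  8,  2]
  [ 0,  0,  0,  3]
x^4 - 12*x^3 + 54*x^2 - 108*x + 81

Expanding det(x·I − A) (e.g. by cofactor expansion or by noting that A is similar to its Jordan form J, which has the same characteristic polynomial as A) gives
  χ_A(x) = x^4 - 12*x^3 + 54*x^2 - 108*x + 81
which factors as (x - 3)^4. The eigenvalues (with algebraic multiplicities) are λ = 3 with multiplicity 4.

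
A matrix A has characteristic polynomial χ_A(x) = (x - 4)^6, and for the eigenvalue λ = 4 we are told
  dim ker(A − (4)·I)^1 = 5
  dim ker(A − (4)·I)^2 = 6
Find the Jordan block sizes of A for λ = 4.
Block sizes for λ = 4: [2, 1, 1, 1, 1]

From the dimensions of kernels of powers, the number of Jordan blocks of size at least j is d_j − d_{j−1} where d_j = dim ker(N^j) (with d_0 = 0). Computing the differences gives [5, 1].
The number of blocks of size exactly k is (#blocks of size ≥ k) − (#blocks of size ≥ k + 1), so the partition is: 4 block(s) of size 1, 1 block(s) of size 2.
In nonincreasing order the block sizes are [2, 1, 1, 1, 1].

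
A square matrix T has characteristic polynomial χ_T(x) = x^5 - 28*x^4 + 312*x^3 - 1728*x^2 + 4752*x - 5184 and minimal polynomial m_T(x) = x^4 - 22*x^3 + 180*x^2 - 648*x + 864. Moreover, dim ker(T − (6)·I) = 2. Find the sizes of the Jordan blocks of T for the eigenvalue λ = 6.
Block sizes for λ = 6: [3, 1]

Step 1 — from the characteristic polynomial, algebraic multiplicity of λ = 6 is 4. From dim ker(T − (6)·I) = 2, there are exactly 2 Jordan blocks for λ = 6.
Step 2 — from the minimal polynomial, the factor (x − 6)^3 tells us the largest block for λ = 6 has size 3.
Step 3 — with total size 4, 2 blocks, and largest block 3, the block sizes (in nonincreasing order) are [3, 1].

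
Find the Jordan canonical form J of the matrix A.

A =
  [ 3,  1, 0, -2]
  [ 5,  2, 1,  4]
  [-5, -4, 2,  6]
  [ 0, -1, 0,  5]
J_3(3) ⊕ J_1(3)

The characteristic polynomial is
  det(x·I − A) = x^4 - 12*x^3 + 54*x^2 - 108*x + 81 = (x - 3)^4

Eigenvalues and multiplicities (the geometric multiplicity of λ is n − rank(A − λI), which equals the number of Jordan blocks for λ):
  λ = 3: algebraic multiplicity = 4, geometric multiplicity = 2

Determining the block sizes for each eigenvalue:
  λ = 3: with am = 4 and gm = 2, the partition is not yet determined (e.g. several partitions of 4 into 2 parts exist). Let N = A − (3)·I. Computing rank(N^1) = 2, rank(N^2) = 1, rank(N^3) = 0; the number of blocks of size ≥ j is rank(N^{j−1}) − rank(N^j), giving [2, 1, 1]. So we have 1 block(s) of size 3, 1 block(s) of size 1 → block sizes [3, 1]

Assembling the blocks gives a Jordan form
J =
  [3, 1, 0, 0]
  [0, 3, 1, 0]
  [0, 0, 3, 0]
  [0, 0, 0, 3]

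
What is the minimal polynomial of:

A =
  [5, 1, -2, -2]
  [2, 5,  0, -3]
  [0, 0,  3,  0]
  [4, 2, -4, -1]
x^3 - 9*x^2 + 27*x - 27

The characteristic polynomial is χ_A(x) = (x - 3)^4, so the eigenvalues are known. The minimal polynomial is
  m_A(x) = Π_λ (x − λ)^{k_λ}
where k_λ is the size of the *largest* Jordan block for λ (equivalently, the smallest k with (A − λI)^k v = 0 for every generalised eigenvector v of λ).

  λ = 3: largest Jordan block has size 3, contributing (x − 3)^3

So m_A(x) = (x - 3)^3 = x^3 - 9*x^2 + 27*x - 27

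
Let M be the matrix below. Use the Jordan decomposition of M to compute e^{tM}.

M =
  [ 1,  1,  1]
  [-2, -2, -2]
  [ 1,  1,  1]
e^{tM} =
  [t + 1, t, t]
  [-2*t, 1 - 2*t, -2*t]
  [t, t, t + 1]

Strategy: write M = P · J · P⁻¹ where J is a Jordan canonical form, so e^{tM} = P · e^{tJ} · P⁻¹, and e^{tJ} can be computed block-by-block.

M has Jordan form
J =
  [0, 1, 0]
  [0, 0, 0]
  [0, 0, 0]
(up to reordering of blocks).

Per-block formulas:
  For a 2×2 Jordan block J_2(0): exp(t · J_2(0)) = e^(0t)·(I + t·N), where N is the 2×2 nilpotent shift.
  For a 1×1 block at λ = 0: exp(t · [0]) = [e^(0t)].

After assembling e^{tJ} and conjugating by P, we get:

e^{tM} =
  [t + 1, t, t]
  [-2*t, 1 - 2*t, -2*t]
  [t, t, t + 1]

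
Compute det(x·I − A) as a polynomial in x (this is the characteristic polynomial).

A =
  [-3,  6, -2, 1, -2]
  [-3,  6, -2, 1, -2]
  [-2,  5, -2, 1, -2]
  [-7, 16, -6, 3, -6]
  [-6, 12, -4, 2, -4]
x^5

Expanding det(x·I − A) (e.g. by cofactor expansion or by noting that A is similar to its Jordan form J, which has the same characteristic polynomial as A) gives
  χ_A(x) = x^5
which factors as x^5. The eigenvalues (with algebraic multiplicities) are λ = 0 with multiplicity 5.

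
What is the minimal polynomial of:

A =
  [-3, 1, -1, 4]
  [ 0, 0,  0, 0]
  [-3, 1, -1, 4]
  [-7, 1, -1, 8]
x^3 - 4*x^2

The characteristic polynomial is χ_A(x) = x^3*(x - 4), so the eigenvalues are known. The minimal polynomial is
  m_A(x) = Π_λ (x − λ)^{k_λ}
where k_λ is the size of the *largest* Jordan block for λ (equivalently, the smallest k with (A − λI)^k v = 0 for every generalised eigenvector v of λ).

  λ = 0: largest Jordan block has size 2, contributing (x − 0)^2
  λ = 4: largest Jordan block has size 1, contributing (x − 4)

So m_A(x) = x^2*(x - 4) = x^3 - 4*x^2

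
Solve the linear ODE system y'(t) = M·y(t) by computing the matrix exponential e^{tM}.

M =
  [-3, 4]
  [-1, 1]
e^{tM} =
  [-2*t*exp(-t) + exp(-t), 4*t*exp(-t)]
  [-t*exp(-t), 2*t*exp(-t) + exp(-t)]

Strategy: write M = P · J · P⁻¹ where J is a Jordan canonical form, so e^{tM} = P · e^{tJ} · P⁻¹, and e^{tJ} can be computed block-by-block.

M has Jordan form
J =
  [-1,  1]
  [ 0, -1]
(up to reordering of blocks).

Per-block formulas:
  For a 2×2 Jordan block J_2(-1): exp(t · J_2(-1)) = e^(-1t)·(I + t·N), where N is the 2×2 nilpotent shift.

After assembling e^{tJ} and conjugating by P, we get:

e^{tM} =
  [-2*t*exp(-t) + exp(-t), 4*t*exp(-t)]
  [-t*exp(-t), 2*t*exp(-t) + exp(-t)]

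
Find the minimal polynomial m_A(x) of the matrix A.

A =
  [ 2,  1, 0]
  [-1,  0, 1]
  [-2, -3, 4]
x^3 - 6*x^2 + 12*x - 8

The characteristic polynomial is χ_A(x) = (x - 2)^3, so the eigenvalues are known. The minimal polynomial is
  m_A(x) = Π_λ (x − λ)^{k_λ}
where k_λ is the size of the *largest* Jordan block for λ (equivalently, the smallest k with (A − λI)^k v = 0 for every generalised eigenvector v of λ).

  λ = 2: largest Jordan block has size 3, contributing (x − 2)^3

So m_A(x) = (x - 2)^3 = x^3 - 6*x^2 + 12*x - 8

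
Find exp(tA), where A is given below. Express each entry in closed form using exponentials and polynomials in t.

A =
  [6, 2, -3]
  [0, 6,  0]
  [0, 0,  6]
e^{tA} =
  [exp(6*t), 2*t*exp(6*t), -3*t*exp(6*t)]
  [0, exp(6*t), 0]
  [0, 0, exp(6*t)]

Strategy: write A = P · J · P⁻¹ where J is a Jordan canonical form, so e^{tA} = P · e^{tJ} · P⁻¹, and e^{tJ} can be computed block-by-block.

A has Jordan form
J =
  [6, 1, 0]
  [0, 6, 0]
  [0, 0, 6]
(up to reordering of blocks).

Per-block formulas:
  For a 1×1 block at λ = 6: exp(t · [6]) = [e^(6t)].
  For a 2×2 Jordan block J_2(6): exp(t · J_2(6)) = e^(6t)·(I + t·N), where N is the 2×2 nilpotent shift.

After assembling e^{tJ} and conjugating by P, we get:

e^{tA} =
  [exp(6*t), 2*t*exp(6*t), -3*t*exp(6*t)]
  [0, exp(6*t), 0]
  [0, 0, exp(6*t)]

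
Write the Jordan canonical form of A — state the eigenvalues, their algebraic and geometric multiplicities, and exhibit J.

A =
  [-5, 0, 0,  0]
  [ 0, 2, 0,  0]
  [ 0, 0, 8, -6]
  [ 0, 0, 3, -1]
J_1(-5) ⊕ J_1(2) ⊕ J_1(2) ⊕ J_1(5)

The characteristic polynomial is
  det(x·I − A) = x^4 - 4*x^3 - 21*x^2 + 100*x - 100 = (x - 5)*(x - 2)^2*(x + 5)

Eigenvalues and multiplicities (the geometric multiplicity of λ is n − rank(A − λI), which equals the number of Jordan blocks for λ):
  λ = -5: algebraic multiplicity = 1, geometric multiplicity = 1
  λ = 2: algebraic multiplicity = 2, geometric multiplicity = 2
  λ = 5: algebraic multiplicity = 1, geometric multiplicity = 1

Determining the block sizes for each eigenvalue:
  λ = -5: one block (gm = 1), so the single block has size am = 1 → block sizes [1]
  λ = 2: gm = am = 2, so every block has size 1 → block sizes [1, 1]
  λ = 5: one block (gm = 1), so the single block has size am = 1 → block sizes [1]

Assembling the blocks gives a Jordan form
J =
  [-5, 0, 0, 0]
  [ 0, 2, 0, 0]
  [ 0, 0, 2, 0]
  [ 0, 0, 0, 5]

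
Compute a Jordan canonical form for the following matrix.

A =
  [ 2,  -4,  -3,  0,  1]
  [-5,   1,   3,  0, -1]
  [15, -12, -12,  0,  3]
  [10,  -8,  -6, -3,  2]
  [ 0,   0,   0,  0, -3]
J_2(-3) ⊕ J_1(-3) ⊕ J_1(-3) ⊕ J_1(-3)

The characteristic polynomial is
  det(x·I − A) = x^5 + 15*x^4 + 90*x^3 + 270*x^2 + 405*x + 243 = (x + 3)^5

Eigenvalues and multiplicities (the geometric multiplicity of λ is n − rank(A − λI), which equals the number of Jordan blocks for λ):
  λ = -3: algebraic multiplicity = 5, geometric multiplicity = 4

Determining the block sizes for each eigenvalue:
  λ = -3: 4 blocks summing to 5 forces exactly one block of size 2 and the rest size 1 → block sizes [2, 1, 1, 1]

Assembling the blocks gives a Jordan form
J =
  [-3,  1,  0,  0,  0]
  [ 0, -3,  0,  0,  0]
  [ 0,  0, -3,  0,  0]
  [ 0,  0,  0, -3,  0]
  [ 0,  0,  0,  0, -3]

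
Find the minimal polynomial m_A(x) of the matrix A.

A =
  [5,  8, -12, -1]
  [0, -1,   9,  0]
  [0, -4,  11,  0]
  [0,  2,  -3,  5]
x^3 - 15*x^2 + 75*x - 125

The characteristic polynomial is χ_A(x) = (x - 5)^4, so the eigenvalues are known. The minimal polynomial is
  m_A(x) = Π_λ (x − λ)^{k_λ}
where k_λ is the size of the *largest* Jordan block for λ (equivalently, the smallest k with (A − λI)^k v = 0 for every generalised eigenvector v of λ).

  λ = 5: largest Jordan block has size 3, contributing (x − 5)^3

So m_A(x) = (x - 5)^3 = x^3 - 15*x^2 + 75*x - 125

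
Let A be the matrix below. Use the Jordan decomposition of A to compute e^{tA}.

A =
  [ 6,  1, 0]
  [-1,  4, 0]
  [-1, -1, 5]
e^{tA} =
  [t*exp(5*t) + exp(5*t), t*exp(5*t), 0]
  [-t*exp(5*t), -t*exp(5*t) + exp(5*t), 0]
  [-t*exp(5*t), -t*exp(5*t), exp(5*t)]

Strategy: write A = P · J · P⁻¹ where J is a Jordan canonical form, so e^{tA} = P · e^{tJ} · P⁻¹, and e^{tJ} can be computed block-by-block.

A has Jordan form
J =
  [5, 1, 0]
  [0, 5, 0]
  [0, 0, 5]
(up to reordering of blocks).

Per-block formulas:
  For a 1×1 block at λ = 5: exp(t · [5]) = [e^(5t)].
  For a 2×2 Jordan block J_2(5): exp(t · J_2(5)) = e^(5t)·(I + t·N), where N is the 2×2 nilpotent shift.

After assembling e^{tJ} and conjugating by P, we get:

e^{tA} =
  [t*exp(5*t) + exp(5*t), t*exp(5*t), 0]
  [-t*exp(5*t), -t*exp(5*t) + exp(5*t), 0]
  [-t*exp(5*t), -t*exp(5*t), exp(5*t)]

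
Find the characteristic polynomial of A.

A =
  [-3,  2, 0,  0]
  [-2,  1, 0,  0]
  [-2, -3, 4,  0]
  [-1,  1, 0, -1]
x^4 - x^3 - 9*x^2 - 11*x - 4

Expanding det(x·I − A) (e.g. by cofactor expansion or by noting that A is similar to its Jordan form J, which has the same characteristic polynomial as A) gives
  χ_A(x) = x^4 - x^3 - 9*x^2 - 11*x - 4
which factors as (x - 4)*(x + 1)^3. The eigenvalues (with algebraic multiplicities) are λ = -1 with multiplicity 3, λ = 4 with multiplicity 1.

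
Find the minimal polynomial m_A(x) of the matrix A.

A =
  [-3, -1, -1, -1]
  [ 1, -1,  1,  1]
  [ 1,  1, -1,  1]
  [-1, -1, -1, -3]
x^2 + 4*x + 4

The characteristic polynomial is χ_A(x) = (x + 2)^4, so the eigenvalues are known. The minimal polynomial is
  m_A(x) = Π_λ (x − λ)^{k_λ}
where k_λ is the size of the *largest* Jordan block for λ (equivalently, the smallest k with (A − λI)^k v = 0 for every generalised eigenvector v of λ).

  λ = -2: largest Jordan block has size 2, contributing (x + 2)^2

So m_A(x) = (x + 2)^2 = x^2 + 4*x + 4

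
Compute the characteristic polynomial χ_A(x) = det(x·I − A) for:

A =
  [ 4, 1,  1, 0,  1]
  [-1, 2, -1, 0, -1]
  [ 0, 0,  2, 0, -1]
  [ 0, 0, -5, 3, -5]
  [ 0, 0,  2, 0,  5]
x^5 - 16*x^4 + 102*x^3 - 324*x^2 + 513*x - 324

Expanding det(x·I − A) (e.g. by cofactor expansion or by noting that A is similar to its Jordan form J, which has the same characteristic polynomial as A) gives
  χ_A(x) = x^5 - 16*x^4 + 102*x^3 - 324*x^2 + 513*x - 324
which factors as (x - 4)*(x - 3)^4. The eigenvalues (with algebraic multiplicities) are λ = 3 with multiplicity 4, λ = 4 with multiplicity 1.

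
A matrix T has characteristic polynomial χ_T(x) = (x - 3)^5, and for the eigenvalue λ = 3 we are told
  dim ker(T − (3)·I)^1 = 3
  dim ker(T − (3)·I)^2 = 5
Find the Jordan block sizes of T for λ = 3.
Block sizes for λ = 3: [2, 2, 1]

From the dimensions of kernels of powers, the number of Jordan blocks of size at least j is d_j − d_{j−1} where d_j = dim ker(N^j) (with d_0 = 0). Computing the differences gives [3, 2].
The number of blocks of size exactly k is (#blocks of size ≥ k) − (#blocks of size ≥ k + 1), so the partition is: 1 block(s) of size 1, 2 block(s) of size 2.
In nonincreasing order the block sizes are [2, 2, 1].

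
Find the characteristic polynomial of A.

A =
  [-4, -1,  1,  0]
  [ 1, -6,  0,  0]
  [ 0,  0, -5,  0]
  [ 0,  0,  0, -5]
x^4 + 20*x^3 + 150*x^2 + 500*x + 625

Expanding det(x·I − A) (e.g. by cofactor expansion or by noting that A is similar to its Jordan form J, which has the same characteristic polynomial as A) gives
  χ_A(x) = x^4 + 20*x^3 + 150*x^2 + 500*x + 625
which factors as (x + 5)^4. The eigenvalues (with algebraic multiplicities) are λ = -5 with multiplicity 4.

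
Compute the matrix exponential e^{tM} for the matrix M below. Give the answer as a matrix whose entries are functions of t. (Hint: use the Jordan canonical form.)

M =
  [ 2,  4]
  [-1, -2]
e^{tM} =
  [2*t + 1, 4*t]
  [-t, 1 - 2*t]

Strategy: write M = P · J · P⁻¹ where J is a Jordan canonical form, so e^{tM} = P · e^{tJ} · P⁻¹, and e^{tJ} can be computed block-by-block.

M has Jordan form
J =
  [0, 1]
  [0, 0]
(up to reordering of blocks).

Per-block formulas:
  For a 2×2 Jordan block J_2(0): exp(t · J_2(0)) = e^(0t)·(I + t·N), where N is the 2×2 nilpotent shift.

After assembling e^{tJ} and conjugating by P, we get:

e^{tM} =
  [2*t + 1, 4*t]
  [-t, 1 - 2*t]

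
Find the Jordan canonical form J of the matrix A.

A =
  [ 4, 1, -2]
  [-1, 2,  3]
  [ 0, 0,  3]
J_3(3)

The characteristic polynomial is
  det(x·I − A) = x^3 - 9*x^2 + 27*x - 27 = (x - 3)^3

Eigenvalues and multiplicities (the geometric multiplicity of λ is n − rank(A − λI), which equals the number of Jordan blocks for λ):
  λ = 3: algebraic multiplicity = 3, geometric multiplicity = 1

Determining the block sizes for each eigenvalue:
  λ = 3: one block (gm = 1), so the single block has size am = 3 → block sizes [3]

Assembling the blocks gives a Jordan form
J =
  [3, 1, 0]
  [0, 3, 1]
  [0, 0, 3]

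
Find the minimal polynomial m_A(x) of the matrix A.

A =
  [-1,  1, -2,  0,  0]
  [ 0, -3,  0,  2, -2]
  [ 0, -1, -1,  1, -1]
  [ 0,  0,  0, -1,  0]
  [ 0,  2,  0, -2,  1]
x^2 + 2*x + 1

The characteristic polynomial is χ_A(x) = (x + 1)^5, so the eigenvalues are known. The minimal polynomial is
  m_A(x) = Π_λ (x − λ)^{k_λ}
where k_λ is the size of the *largest* Jordan block for λ (equivalently, the smallest k with (A − λI)^k v = 0 for every generalised eigenvector v of λ).

  λ = -1: largest Jordan block has size 2, contributing (x + 1)^2

So m_A(x) = (x + 1)^2 = x^2 + 2*x + 1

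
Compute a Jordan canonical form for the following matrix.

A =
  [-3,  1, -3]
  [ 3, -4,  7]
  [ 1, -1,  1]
J_3(-2)

The characteristic polynomial is
  det(x·I − A) = x^3 + 6*x^2 + 12*x + 8 = (x + 2)^3

Eigenvalues and multiplicities (the geometric multiplicity of λ is n − rank(A − λI), which equals the number of Jordan blocks for λ):
  λ = -2: algebraic multiplicity = 3, geometric multiplicity = 1

Determining the block sizes for each eigenvalue:
  λ = -2: one block (gm = 1), so the single block has size am = 3 → block sizes [3]

Assembling the blocks gives a Jordan form
J =
  [-2,  1,  0]
  [ 0, -2,  1]
  [ 0,  0, -2]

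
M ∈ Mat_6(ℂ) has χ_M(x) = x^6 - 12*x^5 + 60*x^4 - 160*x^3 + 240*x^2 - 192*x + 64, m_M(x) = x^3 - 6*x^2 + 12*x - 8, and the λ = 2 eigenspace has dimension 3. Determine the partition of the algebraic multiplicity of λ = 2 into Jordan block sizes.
Block sizes for λ = 2: [3, 2, 1]

Step 1 — from the characteristic polynomial, algebraic multiplicity of λ = 2 is 6. From dim ker(M − (2)·I) = 3, there are exactly 3 Jordan blocks for λ = 2.
Step 2 — from the minimal polynomial, the factor (x − 2)^3 tells us the largest block for λ = 2 has size 3.
Step 3 — with total size 6, 3 blocks, and largest block 3, the block sizes (in nonincreasing order) are [3, 2, 1].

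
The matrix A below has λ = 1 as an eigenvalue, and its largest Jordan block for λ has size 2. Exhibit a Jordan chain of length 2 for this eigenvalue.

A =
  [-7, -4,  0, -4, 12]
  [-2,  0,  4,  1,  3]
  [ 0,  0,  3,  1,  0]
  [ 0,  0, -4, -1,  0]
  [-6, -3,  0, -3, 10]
A Jordan chain for λ = 1 of length 2:
v_1 = (-8, -2, 0, 0, -6)ᵀ
v_2 = (1, 0, 0, 0, 0)ᵀ

Let N = A − (1)·I. We want v_2 with N^2 v_2 = 0 but N^1 v_2 ≠ 0; then v_{j-1} := N · v_j for j = 2, …, 2.

Pick v_2 = (1, 0, 0, 0, 0)ᵀ.
Then v_1 = N · v_2 = (-8, -2, 0, 0, -6)ᵀ.

Sanity check: (A − (1)·I) v_1 = (0, 0, 0, 0, 0)ᵀ = 0. ✓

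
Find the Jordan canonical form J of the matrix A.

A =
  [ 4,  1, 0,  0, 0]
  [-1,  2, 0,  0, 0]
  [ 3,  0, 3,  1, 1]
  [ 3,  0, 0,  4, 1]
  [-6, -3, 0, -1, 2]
J_2(3) ⊕ J_2(3) ⊕ J_1(3)

The characteristic polynomial is
  det(x·I − A) = x^5 - 15*x^4 + 90*x^3 - 270*x^2 + 405*x - 243 = (x - 3)^5

Eigenvalues and multiplicities (the geometric multiplicity of λ is n − rank(A − λI), which equals the number of Jordan blocks for λ):
  λ = 3: algebraic multiplicity = 5, geometric multiplicity = 3

Determining the block sizes for each eigenvalue:
  λ = 3: with am = 5 and gm = 3, the partition is not yet determined (e.g. several partitions of 5 into 3 parts exist). Let N = A − (3)·I. Computing rank(N^1) = 2, rank(N^2) = 0; the number of blocks of size ≥ j is rank(N^{j−1}) − rank(N^j), giving [3, 2]. So we have 2 block(s) of size 2, 1 block(s) of size 1 → block sizes [2, 2, 1]

Assembling the blocks gives a Jordan form
J =
  [3, 1, 0, 0, 0]
  [0, 3, 0, 0, 0]
  [0, 0, 3, 1, 0]
  [0, 0, 0, 3, 0]
  [0, 0, 0, 0, 3]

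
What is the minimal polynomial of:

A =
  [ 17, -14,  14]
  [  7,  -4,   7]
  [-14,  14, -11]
x^2 + x - 12

The characteristic polynomial is χ_A(x) = (x - 3)^2*(x + 4), so the eigenvalues are known. The minimal polynomial is
  m_A(x) = Π_λ (x − λ)^{k_λ}
where k_λ is the size of the *largest* Jordan block for λ (equivalently, the smallest k with (A − λI)^k v = 0 for every generalised eigenvector v of λ).

  λ = -4: largest Jordan block has size 1, contributing (x + 4)
  λ = 3: largest Jordan block has size 1, contributing (x − 3)

So m_A(x) = (x - 3)*(x + 4) = x^2 + x - 12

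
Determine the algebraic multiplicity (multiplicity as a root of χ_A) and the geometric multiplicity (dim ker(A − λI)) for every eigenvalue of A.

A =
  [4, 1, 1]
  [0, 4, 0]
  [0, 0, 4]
λ = 4: alg = 3, geom = 2

Step 1 — factor the characteristic polynomial to read off the algebraic multiplicities:
  χ_A(x) = (x - 4)^3

Step 2 — compute geometric multiplicities via the rank-nullity identity g(λ) = n − rank(A − λI):
  rank(A − (4)·I) = 1, so dim ker(A − (4)·I) = n − 1 = 2

Summary:
  λ = 4: algebraic multiplicity = 3, geometric multiplicity = 2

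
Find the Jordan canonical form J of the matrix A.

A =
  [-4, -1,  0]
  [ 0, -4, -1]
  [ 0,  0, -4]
J_3(-4)

The characteristic polynomial is
  det(x·I − A) = x^3 + 12*x^2 + 48*x + 64 = (x + 4)^3

Eigenvalues and multiplicities (the geometric multiplicity of λ is n − rank(A − λI), which equals the number of Jordan blocks for λ):
  λ = -4: algebraic multiplicity = 3, geometric multiplicity = 1

Determining the block sizes for each eigenvalue:
  λ = -4: one block (gm = 1), so the single block has size am = 3 → block sizes [3]

Assembling the blocks gives a Jordan form
J =
  [-4,  1,  0]
  [ 0, -4,  1]
  [ 0,  0, -4]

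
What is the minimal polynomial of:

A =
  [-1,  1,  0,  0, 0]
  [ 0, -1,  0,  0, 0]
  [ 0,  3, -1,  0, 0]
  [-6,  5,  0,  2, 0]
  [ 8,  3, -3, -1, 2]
x^4 - 2*x^3 - 3*x^2 + 4*x + 4

The characteristic polynomial is χ_A(x) = (x - 2)^2*(x + 1)^3, so the eigenvalues are known. The minimal polynomial is
  m_A(x) = Π_λ (x − λ)^{k_λ}
where k_λ is the size of the *largest* Jordan block for λ (equivalently, the smallest k with (A − λI)^k v = 0 for every generalised eigenvector v of λ).

  λ = -1: largest Jordan block has size 2, contributing (x + 1)^2
  λ = 2: largest Jordan block has size 2, contributing (x − 2)^2

So m_A(x) = (x - 2)^2*(x + 1)^2 = x^4 - 2*x^3 - 3*x^2 + 4*x + 4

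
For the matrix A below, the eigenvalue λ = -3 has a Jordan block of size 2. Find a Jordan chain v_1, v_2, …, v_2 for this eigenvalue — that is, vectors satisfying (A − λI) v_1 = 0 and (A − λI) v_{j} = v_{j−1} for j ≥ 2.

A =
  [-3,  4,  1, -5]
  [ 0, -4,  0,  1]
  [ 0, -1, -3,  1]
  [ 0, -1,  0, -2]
A Jordan chain for λ = -3 of length 2:
v_1 = (4, -1, -1, -1)ᵀ
v_2 = (0, 1, 0, 0)ᵀ

Let N = A − (-3)·I. We want v_2 with N^2 v_2 = 0 but N^1 v_2 ≠ 0; then v_{j-1} := N · v_j for j = 2, …, 2.

Pick v_2 = (0, 1, 0, 0)ᵀ.
Then v_1 = N · v_2 = (4, -1, -1, -1)ᵀ.

Sanity check: (A − (-3)·I) v_1 = (0, 0, 0, 0)ᵀ = 0. ✓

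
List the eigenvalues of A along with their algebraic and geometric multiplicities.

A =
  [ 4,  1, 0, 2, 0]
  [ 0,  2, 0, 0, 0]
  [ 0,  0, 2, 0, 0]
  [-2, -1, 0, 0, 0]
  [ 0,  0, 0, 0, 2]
λ = 2: alg = 5, geom = 4

Step 1 — factor the characteristic polynomial to read off the algebraic multiplicities:
  χ_A(x) = (x - 2)^5

Step 2 — compute geometric multiplicities via the rank-nullity identity g(λ) = n − rank(A − λI):
  rank(A − (2)·I) = 1, so dim ker(A − (2)·I) = n − 1 = 4

Summary:
  λ = 2: algebraic multiplicity = 5, geometric multiplicity = 4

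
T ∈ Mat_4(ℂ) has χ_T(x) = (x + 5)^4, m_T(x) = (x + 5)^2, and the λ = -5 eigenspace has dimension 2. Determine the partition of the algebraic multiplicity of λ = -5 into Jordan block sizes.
Block sizes for λ = -5: [2, 2]

Step 1 — from the characteristic polynomial, algebraic multiplicity of λ = -5 is 4. From dim ker(T − (-5)·I) = 2, there are exactly 2 Jordan blocks for λ = -5.
Step 2 — from the minimal polynomial, the factor (x + 5)^2 tells us the largest block for λ = -5 has size 2.
Step 3 — with total size 4, 2 blocks, and largest block 2, the block sizes (in nonincreasing order) are [2, 2].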